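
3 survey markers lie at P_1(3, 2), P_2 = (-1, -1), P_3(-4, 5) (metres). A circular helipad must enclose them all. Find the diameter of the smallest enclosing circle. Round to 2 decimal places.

7.74

Side lengths²: P_1P_2² = 25, P_1P_3² = 58, P_2P_3² = 45.
Since P_1P_3² = 58 < 45 + 25 = 70, the triangle is acute, so the smallest enclosing circle is the circumcircle.
Circumcentre = (-17/22, 63/22), r² = 3625/242.
Diameter = 2r = 2√(3625/242) ≈ 7.74.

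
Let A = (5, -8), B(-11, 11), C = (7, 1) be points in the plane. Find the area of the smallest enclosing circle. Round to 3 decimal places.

Side lengths²: AB² = 617, AC² = 85, BC² = 424.
Since AB² = 617 ≥ 424 + 85 = 509, the angle opposite AB is not acute, so the smallest enclosing circle has AB as diameter.
Centre = midpoint of AB = (-3, 1.5), r² = 617/4 = 154.25.
Area = π·r² = π·154.25 ≈ 484.591.

484.591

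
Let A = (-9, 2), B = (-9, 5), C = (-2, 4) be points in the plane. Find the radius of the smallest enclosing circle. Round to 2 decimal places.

Side lengths²: AB² = 9, AC² = 53, BC² = 50.
Since AC² = 53 < 50 + 9 = 59, the triangle is acute, so the smallest enclosing circle is the circumcircle.
Circumcentre = (-79/14, 3.5), r² = 1325/98.
r = √(1325/98) ≈ 3.68.

3.68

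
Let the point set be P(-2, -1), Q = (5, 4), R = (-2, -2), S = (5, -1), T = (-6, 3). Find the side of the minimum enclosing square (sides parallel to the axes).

11

The bounding box has width 11 and height 6.
An axis-aligned square enclosing the set must have side ≥ max(width, height).
So the minimum side is max(11, 6) = 11.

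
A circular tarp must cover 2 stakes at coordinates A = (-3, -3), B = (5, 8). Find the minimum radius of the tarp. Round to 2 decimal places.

The smallest circle enclosing two points has them as diameter endpoints.
Centre = midpoint = (1, 2.5); r² = |AB|²/4 = 185/4 = 46.25.
r = √(46.25) ≈ 6.80.

6.80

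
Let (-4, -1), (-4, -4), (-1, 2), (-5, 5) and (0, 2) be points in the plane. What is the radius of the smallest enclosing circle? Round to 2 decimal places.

The minimum enclosing circle is determined by three boundary points: (-4, -4), (-5, 5), (0, 2).
Their circumcentre is (-30/7, 11/21) with r² = 9061/441.
The farthest remaining point (-1, 2) is at distance² 5722/441 ≤ 9061/441.
r = √(9061/441) ≈ 4.53.

4.53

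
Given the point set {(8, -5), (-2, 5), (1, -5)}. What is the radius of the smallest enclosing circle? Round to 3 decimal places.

Call the three points A, B, C in the order given.
Side lengths²: AB² = 200, AC² = 49, BC² = 109.
Since AB² = 200 ≥ 109 + 49 = 158, the angle opposite AB is not acute, so the smallest enclosing circle has AB as diameter.
Centre = midpoint of AB = (3, 0), r² = 200/4 = 50.
r = √50 ≈ 7.071.

7.071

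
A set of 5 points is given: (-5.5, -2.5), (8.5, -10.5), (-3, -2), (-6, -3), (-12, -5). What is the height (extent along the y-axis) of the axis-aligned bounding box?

8.5

max y = -2, min y = -10.5, so height = 8.5.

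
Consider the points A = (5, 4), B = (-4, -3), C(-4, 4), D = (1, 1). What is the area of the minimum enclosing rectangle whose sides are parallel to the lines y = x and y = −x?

In coordinates u = x + y, v = x − y the rectangle is axis-aligned; the map (x,y)→(u,v) scales areas by 2.
u-values: 9, -7, 0, 2; range = 9 − (-7) = 16.
v-values: 1, -1, -8, 0; range = 1 − (-8) = 9.
Area = (16 × 9) / 2 = 72.

72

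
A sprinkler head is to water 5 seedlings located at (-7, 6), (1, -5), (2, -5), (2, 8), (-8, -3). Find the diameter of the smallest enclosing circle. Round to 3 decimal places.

15.160

A smallest enclosing disk is always determined by at most three of the input points on its boundary.
The minimum enclosing circle is determined by three boundary points: (2, -5), (2, 8), (-8, -3).
Their circumcentre is (-1.9, 1.5) with r² = 57.46.
The farthest remaining point (1, -5) is at distance² 50.66 ≤ 57.46.
Diameter = 2r = 2√(57.46) ≈ 15.160.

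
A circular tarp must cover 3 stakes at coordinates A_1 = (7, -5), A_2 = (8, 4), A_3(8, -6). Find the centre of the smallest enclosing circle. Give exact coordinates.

Side lengths²: A_1A_2² = 82, A_1A_3² = 2, A_2A_3² = 100.
Since A_2A_3² = 100 ≥ 82 + 2 = 84, the angle opposite A_2A_3 is not acute, so the smallest enclosing circle has A_2A_3 as diameter.
Centre = midpoint of A_2A_3 = (8, -1), r² = 100/4 = 25.
Centre = (8, -1).

(8, -1)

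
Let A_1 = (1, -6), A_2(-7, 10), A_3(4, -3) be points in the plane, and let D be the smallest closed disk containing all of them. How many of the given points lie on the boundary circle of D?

Side lengths²: A_1A_2² = 320, A_1A_3² = 18, A_2A_3² = 290.
Since A_1A_2² = 320 ≥ 290 + 18 = 308, the angle opposite A_1A_2 is not acute, so the smallest enclosing circle has A_1A_2 as diameter.
Centre = midpoint of A_1A_2 = (-3, 2), r² = 320/4 = 80.
The points at distance exactly r from the centre are A_1, A_2 — 2 points.

2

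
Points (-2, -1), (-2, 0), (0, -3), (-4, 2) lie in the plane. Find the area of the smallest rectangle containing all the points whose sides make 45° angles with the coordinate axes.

In coordinates u = x + y, v = x − y the rectangle is axis-aligned; the map (x,y)→(u,v) scales areas by 2.
u-values: -3, -2, -3, -2; range = -2 − (-3) = 1.
v-values: -1, -2, 3, -6; range = 3 − (-6) = 9.
Area = (1 × 9) / 2 = 4.5.

4.5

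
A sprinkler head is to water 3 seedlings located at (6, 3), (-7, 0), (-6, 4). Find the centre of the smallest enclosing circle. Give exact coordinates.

Call the three points A, B, C in the order given.
Side lengths²: AB² = 178, AC² = 145, BC² = 17.
Since AB² = 178 ≥ 145 + 17 = 162, the angle opposite AB is not acute, so the smallest enclosing circle has AB as diameter.
Centre = midpoint of AB = (-0.5, 1.5), r² = 178/4 = 44.5.
Centre = (-0.5, 1.5).

(-0.5, 1.5)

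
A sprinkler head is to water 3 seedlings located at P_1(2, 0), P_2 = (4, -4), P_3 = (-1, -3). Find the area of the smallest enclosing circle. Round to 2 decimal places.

22.69

Side lengths²: P_1P_2² = 20, P_1P_3² = 18, P_2P_3² = 26.
Since P_2P_3² = 26 < 20 + 18 = 38, the triangle is acute, so the smallest enclosing circle is the circumcircle.
Circumcentre = (5/3, -8/3), r² = 65/9.
Area = π·r² = π·65/9 ≈ 22.69.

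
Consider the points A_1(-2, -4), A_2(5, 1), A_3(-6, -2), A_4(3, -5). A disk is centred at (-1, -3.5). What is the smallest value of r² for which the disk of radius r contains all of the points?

56.25

The required radius is the distance from (-1, -3.5) to the farthest point.
Squared distances: 1.25, 56.25, 27.25, 18.25.
Maximum is 56.25, attained at A_2.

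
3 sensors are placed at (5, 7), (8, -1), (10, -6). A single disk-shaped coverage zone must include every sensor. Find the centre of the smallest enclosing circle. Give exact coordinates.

Call the three points A, B, C in the order given.
Side lengths²: AB² = 73, AC² = 194, BC² = 29.
Since AC² = 194 ≥ 73 + 29 = 102, the angle opposite AC is not acute, so the smallest enclosing circle has AC as diameter.
Centre = midpoint of AC = (7.5, 0.5), r² = 194/4 = 48.5.
Centre = (7.5, 0.5).

(7.5, 0.5)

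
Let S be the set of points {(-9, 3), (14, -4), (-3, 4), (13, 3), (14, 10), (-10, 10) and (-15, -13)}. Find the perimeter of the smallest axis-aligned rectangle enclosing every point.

Width = max x − min x = 14 − (-15) = 29.
Height = max y − min y = 10 − (-13) = 23.
Perimeter = 2(29 + 23) = 104.

104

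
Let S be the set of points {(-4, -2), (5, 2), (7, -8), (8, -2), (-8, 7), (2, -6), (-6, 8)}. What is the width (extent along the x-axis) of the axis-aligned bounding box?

max x = 8, min x = -8, so width = 16.

16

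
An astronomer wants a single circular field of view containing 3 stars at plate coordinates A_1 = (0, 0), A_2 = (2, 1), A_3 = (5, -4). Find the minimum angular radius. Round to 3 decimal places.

Side lengths²: A_1A_2² = 5, A_1A_3² = 41, A_2A_3² = 34.
Since A_1A_3² = 41 ≥ 34 + 5 = 39, the angle opposite A_1A_3 is not acute, so the smallest enclosing circle has A_1A_3 as diameter.
Centre = midpoint of A_1A_3 = (2.5, -2), r² = 41/4 = 10.25.
r = √(10.25) ≈ 3.202.

3.202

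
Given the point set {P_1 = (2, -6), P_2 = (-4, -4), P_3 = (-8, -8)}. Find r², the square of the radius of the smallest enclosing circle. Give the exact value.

26

Side lengths²: P_1P_2² = 40, P_1P_3² = 104, P_2P_3² = 32.
Since P_1P_3² = 104 ≥ 40 + 32 = 72, the angle opposite P_1P_3 is not acute, so the smallest enclosing circle has P_1P_3 as diameter.
Centre = midpoint of P_1P_3 = (-3, -7), r² = 104/4 = 26.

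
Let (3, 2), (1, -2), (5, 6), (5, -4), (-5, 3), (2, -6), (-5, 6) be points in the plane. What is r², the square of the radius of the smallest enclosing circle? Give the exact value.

51.265625

The minimum enclosing circle is determined by three boundary points: (5, 6), (2, -6), (-5, 6).
Their circumcentre is (0, 0.875) with r² = 51.265625.
The farthest remaining point (5, -4) is at distance² 48.765625 ≤ 51.265625.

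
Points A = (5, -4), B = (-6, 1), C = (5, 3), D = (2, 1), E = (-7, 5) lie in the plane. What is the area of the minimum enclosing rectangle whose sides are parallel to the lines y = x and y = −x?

136.5

In coordinates u = x + y, v = x − y the rectangle is axis-aligned; the map (x,y)→(u,v) scales areas by 2.
u-values: 1, -5, 8, 3, -2; range = 8 − (-5) = 13.
v-values: 9, -7, 2, 1, -12; range = 9 − (-12) = 21.
Area = (13 × 21) / 2 = 136.5.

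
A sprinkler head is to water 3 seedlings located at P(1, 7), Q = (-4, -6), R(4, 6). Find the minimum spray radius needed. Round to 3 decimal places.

7.211

Side lengths²: PQ² = 194, PR² = 10, QR² = 208.
Since QR² = 208 ≥ 194 + 10 = 204, the angle opposite QR is not acute, so the smallest enclosing circle has QR as diameter.
Centre = midpoint of QR = (0, 0), r² = 208/4 = 52.
r = √52 ≈ 7.211.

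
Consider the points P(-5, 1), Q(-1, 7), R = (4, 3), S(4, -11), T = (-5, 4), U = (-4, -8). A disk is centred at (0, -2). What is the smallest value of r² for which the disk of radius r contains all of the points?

97

The required radius is the distance from (0, -2) to the farthest point.
Squared distances: 34, 82, 41, 97, 61, 52.
Maximum is 97, attained at S.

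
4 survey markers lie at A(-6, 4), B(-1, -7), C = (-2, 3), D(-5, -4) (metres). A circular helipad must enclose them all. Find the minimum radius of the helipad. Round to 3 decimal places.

6.042

The farthest pair is A–B with squared distance 146. The circle on this segment as diameter has centre (-3.5, -1.5) and r² = 146/4 = 36.5.
Check C: distance² to centre = 22.5 ≤ 36.5, so it lies inside.
All remaining points lie in this disk, and no smaller disk contains both endpoints, so this is the minimum enclosing circle.
r = √(36.5) ≈ 6.042.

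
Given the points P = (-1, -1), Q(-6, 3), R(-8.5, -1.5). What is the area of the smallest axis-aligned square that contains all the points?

The bounding box has width 7.5 and height 4.5.
An axis-aligned square enclosing the set must have side ≥ max(width, height).
So the minimum side is max(7.5, 4.5) = 7.5.
Area = 7.5² = 56.25.

56.25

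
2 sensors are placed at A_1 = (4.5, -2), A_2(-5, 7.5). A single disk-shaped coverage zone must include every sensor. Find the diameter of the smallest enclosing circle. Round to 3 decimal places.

The smallest circle enclosing two points has them as diameter endpoints.
Centre = midpoint = (-0.25, 2.75); r² = |A_1A_2|²/4 = 180.5/4 = 45.125.
Diameter = 2r = 2√(45.125) ≈ 13.435.

13.435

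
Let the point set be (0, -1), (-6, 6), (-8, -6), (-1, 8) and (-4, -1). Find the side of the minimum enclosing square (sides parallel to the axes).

The bounding box has width 8 and height 14.
An axis-aligned square enclosing the set must have side ≥ max(width, height).
So the minimum side is max(8, 14) = 14.

14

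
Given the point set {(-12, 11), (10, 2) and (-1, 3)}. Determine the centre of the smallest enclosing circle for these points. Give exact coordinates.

(-1, 6.5)

Call the three points A, B, C in the order given.
Side lengths²: AB² = 565, AC² = 185, BC² = 122.
Since AB² = 565 ≥ 185 + 122 = 307, the angle opposite AB is not acute, so the smallest enclosing circle has AB as diameter.
Centre = midpoint of AB = (-1, 6.5), r² = 565/4 = 141.25.
Centre = (-1, 6.5).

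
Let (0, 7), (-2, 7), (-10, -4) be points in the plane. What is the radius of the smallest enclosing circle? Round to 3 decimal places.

7.433

Call the three points A, B, C in the order given.
Side lengths²: AB² = 4, AC² = 221, BC² = 185.
Since AC² = 221 ≥ 185 + 4 = 189, the angle opposite AC is not acute, so the smallest enclosing circle has AC as diameter.
Centre = midpoint of AC = (-5, 1.5), r² = 221/4 = 55.25.
r = √(55.25) ≈ 7.433.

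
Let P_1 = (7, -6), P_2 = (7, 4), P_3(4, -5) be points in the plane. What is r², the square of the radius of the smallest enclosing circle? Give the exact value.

Side lengths²: P_1P_2² = 100, P_1P_3² = 10, P_2P_3² = 90.
Since P_1P_2² = 100 ≥ 90 + 10 = 100, the angle opposite P_1P_2 is not acute, so the smallest enclosing circle has P_1P_2 as diameter.
Centre = midpoint of P_1P_2 = (7, -1), r² = 100/4 = 25.

25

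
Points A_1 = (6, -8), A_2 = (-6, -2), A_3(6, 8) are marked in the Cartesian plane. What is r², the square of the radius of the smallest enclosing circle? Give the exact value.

Side lengths²: A_1A_2² = 180, A_1A_3² = 256, A_2A_3² = 244.
Since A_1A_3² = 256 < 244 + 180 = 424, the triangle is acute, so the smallest enclosing circle is the circumcircle.
Circumcentre = (2.5, 0), r² = 76.25.

76.25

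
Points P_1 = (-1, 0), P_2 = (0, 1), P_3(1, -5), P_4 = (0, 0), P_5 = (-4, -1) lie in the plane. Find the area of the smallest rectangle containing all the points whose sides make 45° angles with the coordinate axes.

In coordinates u = x + y, v = x − y the rectangle is axis-aligned; the map (x,y)→(u,v) scales areas by 2.
u-values: -1, 1, -4, 0, -5; range = 1 − (-5) = 6.
v-values: -1, -1, 6, 0, -3; range = 6 − (-3) = 9.
Area = (6 × 9) / 2 = 27.

27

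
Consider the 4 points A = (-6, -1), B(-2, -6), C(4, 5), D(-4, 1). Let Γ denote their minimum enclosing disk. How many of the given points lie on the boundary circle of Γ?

3

The minimum enclosing circle of a finite set is fixed by two of the points (as a diameter) or three (as a circumcircle).
The minimum enclosing circle is determined by three boundary points: A, B, C.
Their circumcentre is (19/74, -7/74) with r² = 109429/2738.
The farthest remaining point D is at distance² 52893/2738 ≤ 109429/2738.
The points at distance exactly r from the centre are A, B, C — 3 points.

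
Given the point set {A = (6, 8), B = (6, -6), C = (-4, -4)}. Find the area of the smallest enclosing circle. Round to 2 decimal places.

Side lengths²: AB² = 196, AC² = 244, BC² = 104.
Since AC² = 244 < 196 + 104 = 300, the triangle is acute, so the smallest enclosing circle is the circumcircle.
Circumcentre = (2.2, 1), r² = 63.44.
Area = π·r² = π·63.44 ≈ 199.30.

199.30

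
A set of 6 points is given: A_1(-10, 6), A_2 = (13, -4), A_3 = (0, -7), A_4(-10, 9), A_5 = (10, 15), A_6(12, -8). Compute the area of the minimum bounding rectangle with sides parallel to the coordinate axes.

529

x ranges over [-10, 13], width 23.
y ranges over [-8, 15], height 23.
Area = 23 × 23 = 529.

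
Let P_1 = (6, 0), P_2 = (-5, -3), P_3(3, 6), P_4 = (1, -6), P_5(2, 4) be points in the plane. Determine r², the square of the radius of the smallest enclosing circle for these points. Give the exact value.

The minimum enclosing circle of a finite set is fixed by two of the points (as a diameter) or three (as a circumcircle).
The minimum enclosing circle is determined by three boundary points: P_2, P_3, P_4.
Their circumcentre is (5/13, 7/26) with r² = 26825/676.
The farthest remaining point P_1 is at distance² 21365/676 ≤ 26825/676.

26825/676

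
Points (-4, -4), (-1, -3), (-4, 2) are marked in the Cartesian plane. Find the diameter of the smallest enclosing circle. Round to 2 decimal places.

6.15

Call the three points A, B, C in the order given.
Side lengths²: AB² = 10, AC² = 36, BC² = 34.
Since AC² = 36 < 34 + 10 = 44, the triangle is acute, so the smallest enclosing circle is the circumcircle.
Circumcentre = (-10/3, -1), r² = 85/9.
Diameter = 2r = 2√(85/9) ≈ 6.15.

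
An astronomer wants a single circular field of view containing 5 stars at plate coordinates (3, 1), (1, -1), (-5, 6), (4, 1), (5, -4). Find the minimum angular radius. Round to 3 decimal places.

7.071

The minimum enclosing circle of a finite set is fixed by two of the points (as a diameter) or three (as a circumcircle).
The farthest pair is (-5, 6)–(5, -4) with squared distance 200. The circle on this segment as diameter has centre (0, 1) and r² = 200/4 = 50.
Check (3, 1): distance² to centre = 9 ≤ 50, so it lies inside.
All remaining points lie in this disk, and no smaller disk contains both endpoints, so this is the minimum enclosing circle.
r = √50 ≈ 7.071.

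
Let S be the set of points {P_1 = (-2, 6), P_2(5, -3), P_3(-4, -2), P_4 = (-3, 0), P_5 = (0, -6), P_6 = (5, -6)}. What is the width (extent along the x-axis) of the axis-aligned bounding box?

9

max x = 5, min x = -4, so width = 9.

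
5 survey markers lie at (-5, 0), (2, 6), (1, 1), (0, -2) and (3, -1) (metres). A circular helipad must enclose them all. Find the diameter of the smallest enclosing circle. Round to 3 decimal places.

9.556

By Welzl's lemma the MEC is supported by two points (diametrically opposite) or three points (on a circumcircle).
The minimum enclosing circle is determined by three boundary points: (-5, 0), (2, 6), (3, -1).
Their circumcentre is (-15/22, 45/22) with r² = 5525/242.
The farthest remaining point (0, -2) is at distance² 4073/242 ≤ 5525/242.
Diameter = 2r = 2√(5525/242) ≈ 9.556.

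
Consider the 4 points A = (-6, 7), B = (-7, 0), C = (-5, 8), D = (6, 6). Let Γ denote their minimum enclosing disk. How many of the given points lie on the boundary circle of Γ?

2

The minimum enclosing circle of a finite set is fixed by two of the points (as a diameter) or three (as a circumcircle).
The farthest pair is B–D with squared distance 205. The circle on this segment as diameter has centre (-0.5, 3) and r² = 205/4 = 51.25.
Check A: distance² to centre = 46.25 ≤ 51.25, so it lies inside.
All remaining points lie in this disk, and no smaller disk contains both endpoints, so this is the minimum enclosing circle.
The points at distance exactly r from the centre are B, D — 2 points.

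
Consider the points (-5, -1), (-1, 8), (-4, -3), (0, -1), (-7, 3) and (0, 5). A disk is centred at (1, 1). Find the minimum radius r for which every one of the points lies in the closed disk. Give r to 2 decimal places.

8.25

The required radius is the distance from (1, 1) to the farthest point.
Squared distances: 40, 53, 41, 5, 68, 17.
Maximum is 68, attained at (-7, 3).
r = √68 ≈ 8.25.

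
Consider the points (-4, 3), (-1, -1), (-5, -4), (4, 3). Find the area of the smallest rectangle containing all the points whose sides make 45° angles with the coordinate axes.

In coordinates u = x + y, v = x − y the rectangle is axis-aligned; the map (x,y)→(u,v) scales areas by 2.
u-values: -1, -2, -9, 7; range = 7 − (-9) = 16.
v-values: -7, 0, -1, 1; range = 1 − (-7) = 8.
Area = (16 × 8) / 2 = 64.

64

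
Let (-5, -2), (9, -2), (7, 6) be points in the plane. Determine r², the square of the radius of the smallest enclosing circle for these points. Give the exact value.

55.25

Call the three points A, B, C in the order given.
Side lengths²: AB² = 196, AC² = 208, BC² = 68.
Since AC² = 208 < 196 + 68 = 264, the triangle is acute, so the smallest enclosing circle is the circumcircle.
Circumcentre = (2, 0.5), r² = 55.25.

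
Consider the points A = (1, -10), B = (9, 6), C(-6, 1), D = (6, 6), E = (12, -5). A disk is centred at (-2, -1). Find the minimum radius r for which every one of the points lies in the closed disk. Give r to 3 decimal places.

The required radius is the distance from (-2, -1) to the farthest point.
Squared distances: 90, 170, 20, 113, 212.
Maximum is 212, attained at E.
r = √212 ≈ 14.560.

14.560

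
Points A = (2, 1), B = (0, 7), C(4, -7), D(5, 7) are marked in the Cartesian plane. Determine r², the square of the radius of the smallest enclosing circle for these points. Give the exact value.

10441/196

The minimum enclosing circle of a finite set is fixed by two of the points (as a diameter) or three (as a circumcircle).
The minimum enclosing circle is determined by three boundary points: B, C, D.
Their circumcentre is (2.5, 1/7) with r² = 10441/196.
The farthest remaining point A is at distance² 193/196 ≤ 10441/196.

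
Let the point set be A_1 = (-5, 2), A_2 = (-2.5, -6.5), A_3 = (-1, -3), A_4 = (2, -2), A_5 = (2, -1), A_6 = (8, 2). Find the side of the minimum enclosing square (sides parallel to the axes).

The bounding box has width 13 and height 8.5.
An axis-aligned square enclosing the set must have side ≥ max(width, height).
So the minimum side is max(13, 8.5) = 13.

13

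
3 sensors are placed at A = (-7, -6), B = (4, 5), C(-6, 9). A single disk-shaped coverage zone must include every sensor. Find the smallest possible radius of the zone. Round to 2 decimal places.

Side lengths²: AB² = 242, AC² = 226, BC² = 116.
Since AB² = 242 < 226 + 116 = 342, the triangle is acute, so the smallest enclosing circle is the circumcircle.
Circumcentre = (-23/7, 9/7), r² = 3277/49.
r = √(3277/49) ≈ 8.18.

8.18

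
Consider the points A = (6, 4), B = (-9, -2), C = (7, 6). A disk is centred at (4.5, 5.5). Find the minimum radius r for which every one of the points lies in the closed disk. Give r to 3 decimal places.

The required radius is the distance from (4.5, 5.5) to the farthest point.
Squared distances: 4.5, 238.5, 6.5.
Maximum is 238.5, attained at B.
r = √(238.5) ≈ 15.443.

15.443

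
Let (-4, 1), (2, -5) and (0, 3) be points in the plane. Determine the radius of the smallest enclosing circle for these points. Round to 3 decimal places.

4.346

Call the three points A, B, C in the order given.
Side lengths²: AB² = 72, AC² = 20, BC² = 68.
Since AB² = 72 < 68 + 20 = 88, the triangle is acute, so the smallest enclosing circle is the circumcircle.
Circumcentre = (-1/3, -4/3), r² = 170/9.
r = √(170/9) ≈ 4.346.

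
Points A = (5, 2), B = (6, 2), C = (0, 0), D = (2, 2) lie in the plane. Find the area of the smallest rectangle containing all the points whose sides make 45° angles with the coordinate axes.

16

In coordinates u = x + y, v = x − y the rectangle is axis-aligned; the map (x,y)→(u,v) scales areas by 2.
u-values: 7, 8, 0, 4; range = 8 − 0 = 8.
v-values: 3, 4, 0, 0; range = 4 − 0 = 4.
Area = (8 × 4) / 2 = 16.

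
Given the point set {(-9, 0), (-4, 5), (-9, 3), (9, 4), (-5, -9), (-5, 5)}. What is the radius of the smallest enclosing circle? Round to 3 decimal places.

A smallest enclosing disk is always determined by at most three of the input points on its boundary.
The minimum enclosing circle is determined by three boundary points: (-9, 3), (9, 4), (-5, -9).
Their circumcentre is (5/22, -13/22) with r² = 23725/242.
The farthest remaining point (-9, 0) is at distance² 20689/242 ≤ 23725/242.
r = √(23725/242) ≈ 9.901.

9.901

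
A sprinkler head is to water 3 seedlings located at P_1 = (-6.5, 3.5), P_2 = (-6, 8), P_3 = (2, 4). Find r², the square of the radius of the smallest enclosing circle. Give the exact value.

Side lengths²: P_1P_2² = 20.5, P_1P_3² = 72.5, P_2P_3² = 80.
Since P_2P_3² = 80 < 72.5 + 20.5 = 93, the triangle is acute, so the smallest enclosing circle is the circumcircle.
Circumcentre = (-89/38, 101/19), r² = 29725/1444.

29725/1444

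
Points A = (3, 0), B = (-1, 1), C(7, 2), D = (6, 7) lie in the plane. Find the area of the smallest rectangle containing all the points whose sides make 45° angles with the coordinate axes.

In coordinates u = x + y, v = x − y the rectangle is axis-aligned; the map (x,y)→(u,v) scales areas by 2.
u-values: 3, 0, 9, 13; range = 13 − 0 = 13.
v-values: 3, -2, 5, -1; range = 5 − (-2) = 7.
Area = (13 × 7) / 2 = 45.5.

45.5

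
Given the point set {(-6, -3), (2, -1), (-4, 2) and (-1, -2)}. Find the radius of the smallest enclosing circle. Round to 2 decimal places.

4.14

A smallest enclosing disk is always determined by at most three of the input points on its boundary.
The minimum enclosing circle is determined by three boundary points: (-6, -3), (2, -1), (-4, 2).
Their circumcentre is (-25/12, -5/3) with r² = 2465/144.
The farthest remaining point (-1, -2) is at distance² 185/144 ≤ 2465/144.
r = √(2465/144) ≈ 4.14.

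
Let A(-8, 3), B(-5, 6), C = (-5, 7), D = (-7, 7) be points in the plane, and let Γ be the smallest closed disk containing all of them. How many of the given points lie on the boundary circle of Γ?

2

The minimum enclosing circle of a finite set is fixed by two of the points (as a diameter) or three (as a circumcircle).
The farthest pair is A–C with squared distance 25. The circle on this segment as diameter has centre (-6.5, 5) and r² = 25/4 = 6.25.
Check B: distance² to centre = 3.25 ≤ 6.25, so it lies inside.
All remaining points lie in this disk, and no smaller disk contains both endpoints, so this is the minimum enclosing circle.
The points at distance exactly r from the centre are A, C — 2 points.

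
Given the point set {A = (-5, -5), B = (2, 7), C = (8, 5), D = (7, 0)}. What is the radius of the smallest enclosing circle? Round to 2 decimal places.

8.20

The farthest pair is A–C with squared distance 269. The circle on this segment as diameter has centre (1.5, 0) and r² = 269/4 = 67.25.
Check B: distance² to centre = 49.25 ≤ 67.25, so it lies inside.
All remaining points lie in this disk, and no smaller disk contains both endpoints, so this is the minimum enclosing circle.
r = √(67.25) ≈ 8.20.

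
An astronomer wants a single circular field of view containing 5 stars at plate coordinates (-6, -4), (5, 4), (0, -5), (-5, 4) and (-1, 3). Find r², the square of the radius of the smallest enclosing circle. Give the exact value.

46.25

A smallest enclosing disk is always determined by at most three of the input points on its boundary.
The farthest pair is (-6, -4)–(5, 4) with squared distance 185. The circle on this segment as diameter has centre (-0.5, 0) and r² = 185/4 = 46.25.
Check (0, -5): distance² to centre = 25.25 ≤ 46.25, so it lies inside.
All remaining points lie in this disk, and no smaller disk contains both endpoints, so this is the minimum enclosing circle.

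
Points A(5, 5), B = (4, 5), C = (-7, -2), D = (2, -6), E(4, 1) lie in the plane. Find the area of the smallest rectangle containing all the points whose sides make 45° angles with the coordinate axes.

In coordinates u = x + y, v = x − y the rectangle is axis-aligned; the map (x,y)→(u,v) scales areas by 2.
u-values: 10, 9, -9, -4, 5; range = 10 − (-9) = 19.
v-values: 0, -1, -5, 8, 3; range = 8 − (-5) = 13.
Area = (19 × 13) / 2 = 123.5.

123.5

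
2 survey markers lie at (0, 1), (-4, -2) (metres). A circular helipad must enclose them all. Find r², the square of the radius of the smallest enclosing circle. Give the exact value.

6.25

The smallest circle enclosing two points has them as diameter endpoints.
Centre = midpoint = (-2, -0.5); r² = |(0, 1)−(-4, -2)|²/4 = 25/4 = 6.25.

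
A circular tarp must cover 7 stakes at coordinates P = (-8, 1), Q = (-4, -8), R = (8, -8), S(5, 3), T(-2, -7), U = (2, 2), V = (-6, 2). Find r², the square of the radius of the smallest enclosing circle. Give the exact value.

The minimum enclosing circle of a finite set is fixed by two of the points (as a diameter) or three (as a circumcircle).
The farthest pair is P–R with squared distance 337. The circle on this segment as diameter has centre (0, -3.5) and r² = 337/4 = 84.25.
Check Q: distance² to centre = 36.25 ≤ 84.25, so it lies inside.
All remaining points lie in this disk, and no smaller disk contains both endpoints, so this is the minimum enclosing circle.

84.25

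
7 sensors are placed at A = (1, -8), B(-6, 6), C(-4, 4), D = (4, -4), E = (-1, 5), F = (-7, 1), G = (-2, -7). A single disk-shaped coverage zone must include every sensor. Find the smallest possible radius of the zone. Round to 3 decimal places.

7.826

By Welzl's lemma the MEC is supported by two points (diametrically opposite) or three points (on a circumcircle).
The farthest pair is A–B with squared distance 245. The circle on this segment as diameter has centre (-2.5, -1) and r² = 245/4 = 61.25.
Check C: distance² to centre = 27.25 ≤ 61.25, so it lies inside.
All remaining points lie in this disk, and no smaller disk contains both endpoints, so this is the minimum enclosing circle.
r = √(61.25) ≈ 7.826.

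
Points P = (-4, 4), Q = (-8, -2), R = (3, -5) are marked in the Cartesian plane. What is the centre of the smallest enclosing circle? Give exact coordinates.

(-2, -5/3)

Side lengths²: PQ² = 52, PR² = 130, QR² = 130.
Since QR² = 130 < 130 + 52 = 182, the triangle is acute, so the smallest enclosing circle is the circumcircle.
Circumcentre = (-2, -5/3), r² = 325/9.
Centre = (-2, -5/3).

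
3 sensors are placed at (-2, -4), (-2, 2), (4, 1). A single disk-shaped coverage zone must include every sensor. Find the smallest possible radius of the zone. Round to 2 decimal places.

3.96

Call the three points A, B, C in the order given.
Side lengths²: AB² = 36, AC² = 61, BC² = 37.
Since AC² = 61 < 37 + 36 = 73, the triangle is acute, so the smallest enclosing circle is the circumcircle.
Circumcentre = (7/12, -1), r² = 2257/144.
r = √(2257/144) ≈ 3.96.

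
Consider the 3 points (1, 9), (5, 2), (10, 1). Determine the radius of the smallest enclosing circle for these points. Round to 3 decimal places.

Call the three points A, B, C in the order given.
Side lengths²: AB² = 65, AC² = 145, BC² = 26.
Since AC² = 145 ≥ 65 + 26 = 91, the angle opposite AC is not acute, so the smallest enclosing circle has AC as diameter.
Centre = midpoint of AC = (5.5, 5), r² = 145/4 = 36.25.
r = √(36.25) ≈ 6.021.

6.021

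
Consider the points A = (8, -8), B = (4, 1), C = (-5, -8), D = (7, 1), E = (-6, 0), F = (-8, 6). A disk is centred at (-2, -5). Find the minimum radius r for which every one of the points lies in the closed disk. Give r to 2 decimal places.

The required radius is the distance from (-2, -5) to the farthest point.
Squared distances: 109, 72, 18, 117, 41, 157.
Maximum is 157, attained at F.
r = √157 ≈ 12.53.

12.53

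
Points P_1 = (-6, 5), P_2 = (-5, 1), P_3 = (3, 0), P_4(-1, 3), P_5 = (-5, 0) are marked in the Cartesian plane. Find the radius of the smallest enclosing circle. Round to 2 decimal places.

5.15

A smallest enclosing disk is always determined by at most three of the input points on its boundary.
The farthest pair is P_1–P_3 with squared distance 106. The circle on this segment as diameter has centre (-1.5, 2.5) and r² = 106/4 = 26.5.
Check P_2: distance² to centre = 14.5 ≤ 26.5, so it lies inside.
All remaining points lie in this disk, and no smaller disk contains both endpoints, so this is the minimum enclosing circle.
r = √(26.5) ≈ 5.15.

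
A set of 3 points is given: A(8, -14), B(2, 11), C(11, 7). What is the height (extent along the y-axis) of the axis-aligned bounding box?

25

max y = 11, min y = -14, so height = 25.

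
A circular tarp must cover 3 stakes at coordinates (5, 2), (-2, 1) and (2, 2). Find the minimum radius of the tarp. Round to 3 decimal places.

3.536

Call the three points A, B, C in the order given.
Side lengths²: AB² = 50, AC² = 9, BC² = 17.
Since AB² = 50 ≥ 17 + 9 = 26, the angle opposite AB is not acute, so the smallest enclosing circle has AB as diameter.
Centre = midpoint of AB = (1.5, 1.5), r² = 50/4 = 12.5.
r = √(12.5) ≈ 3.536.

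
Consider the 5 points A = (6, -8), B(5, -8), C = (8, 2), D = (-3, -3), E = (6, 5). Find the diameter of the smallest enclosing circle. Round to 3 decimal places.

The minimum enclosing circle of a finite set is fixed by two of the points (as a diameter) or three (as a circumcircle).
The minimum enclosing circle is determined by three boundary points: A, D, E.
Their circumcentre is (67/18, -1.5) with r² = 7685/162.
The farthest remaining point B is at distance² 7109/162 ≤ 7685/162.
Diameter = 2r = 2√(7685/162) ≈ 13.775.

13.775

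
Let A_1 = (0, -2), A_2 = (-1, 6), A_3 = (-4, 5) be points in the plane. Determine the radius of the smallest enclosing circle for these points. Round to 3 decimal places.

Side lengths²: A_1A_2² = 65, A_1A_3² = 65, A_2A_3² = 10.
Since A_1A_3² = 65 < 65 + 10 = 75, the triangle is acute, so the smallest enclosing circle is the circumcircle.
Circumcentre = (-1.3, 1.9), r² = 16.9.
r = √(16.9) ≈ 4.111.

4.111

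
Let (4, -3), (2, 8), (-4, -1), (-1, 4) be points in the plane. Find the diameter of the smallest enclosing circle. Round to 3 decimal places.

11.872

The minimum enclosing circle of a finite set is fixed by two of the points (as a diameter) or three (as a circumcircle).
The minimum enclosing circle is determined by three boundary points: (4, -3), (2, 8), (-4, -1).
Their circumcentre is (29/28, 15/7) with r² = 27625/784.
The farthest remaining point (-1, 4) is at distance² 5953/784 ≤ 27625/784.
Diameter = 2r = 2√(27625/784) ≈ 11.872.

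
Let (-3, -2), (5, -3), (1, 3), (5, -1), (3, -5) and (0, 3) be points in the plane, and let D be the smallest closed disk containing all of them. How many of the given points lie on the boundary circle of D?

3

A smallest enclosing disk is always determined by at most three of the input points on its boundary.
The minimum enclosing circle is determined by three boundary points: (-3, -2), (3, -5), (0, 3).
Their circumcentre is (31/26, -29/26) with r² = 6205/338.
The farthest remaining point (5, -3) is at distance² 6101/338 ≤ 6205/338.
The points at distance exactly r from the centre are (-3, -2), (3, -5), (0, 3) — 3 points.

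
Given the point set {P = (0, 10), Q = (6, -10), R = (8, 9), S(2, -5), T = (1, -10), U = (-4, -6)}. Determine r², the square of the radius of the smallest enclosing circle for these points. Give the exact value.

The minimum enclosing circle of a finite set is fixed by two of the points (as a diameter) or three (as a circumcircle).
The farthest pair is P–Q with squared distance 436. The circle on this segment as diameter has centre (3, 0) and r² = 436/4 = 109.
Check R: distance² to centre = 106 ≤ 109, so it lies inside.
All remaining points lie in this disk, and no smaller disk contains both endpoints, so this is the minimum enclosing circle.

109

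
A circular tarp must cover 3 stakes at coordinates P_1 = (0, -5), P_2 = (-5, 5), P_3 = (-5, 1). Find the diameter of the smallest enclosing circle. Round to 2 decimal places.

Side lengths²: P_1P_2² = 125, P_1P_3² = 61, P_2P_3² = 16.
Since P_1P_2² = 125 ≥ 61 + 16 = 77, the angle opposite P_1P_2 is not acute, so the smallest enclosing circle has P_1P_2 as diameter.
Centre = midpoint of P_1P_2 = (-2.5, 0), r² = 125/4 = 31.25.
Diameter = 2r = 2√(31.25) ≈ 11.18.

11.18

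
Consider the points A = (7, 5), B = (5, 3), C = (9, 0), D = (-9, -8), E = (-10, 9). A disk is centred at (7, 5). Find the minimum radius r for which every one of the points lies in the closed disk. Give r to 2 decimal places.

20.62

The required radius is the distance from (7, 5) to the farthest point.
Squared distances: 0, 8, 29, 425, 305.
Maximum is 425, attained at D.
r = √425 ≈ 20.62.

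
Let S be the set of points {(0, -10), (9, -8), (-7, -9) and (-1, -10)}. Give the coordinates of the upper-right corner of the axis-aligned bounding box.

(9, -8)

x-range [-7, 9], y-range [-10, -8].
The upper-right corner is (9, -8).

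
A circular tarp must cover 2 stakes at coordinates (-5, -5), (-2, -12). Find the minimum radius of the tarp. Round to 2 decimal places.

3.81

The smallest circle enclosing two points has them as diameter endpoints.
Centre = midpoint = (-3.5, -8.5); r² = |(-5, -5)−(-2, -12)|²/4 = 58/4 = 14.5.
r = √(14.5) ≈ 3.81.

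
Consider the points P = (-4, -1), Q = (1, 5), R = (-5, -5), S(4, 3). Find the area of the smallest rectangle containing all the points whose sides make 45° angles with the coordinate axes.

42.5

In coordinates u = x + y, v = x − y the rectangle is axis-aligned; the map (x,y)→(u,v) scales areas by 2.
u-values: -5, 6, -10, 7; range = 7 − (-10) = 17.
v-values: -3, -4, 0, 1; range = 1 − (-4) = 5.
Area = (17 × 5) / 2 = 42.5.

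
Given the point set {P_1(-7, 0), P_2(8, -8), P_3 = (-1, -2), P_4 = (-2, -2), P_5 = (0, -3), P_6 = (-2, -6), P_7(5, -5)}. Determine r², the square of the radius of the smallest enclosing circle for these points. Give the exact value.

72.25

The farthest pair is P_1–P_2 with squared distance 289. The circle on this segment as diameter has centre (0.5, -4) and r² = 289/4 = 72.25.
Check P_3: distance² to centre = 6.25 ≤ 72.25, so it lies inside.
All remaining points lie in this disk, and no smaller disk contains both endpoints, so this is the minimum enclosing circle.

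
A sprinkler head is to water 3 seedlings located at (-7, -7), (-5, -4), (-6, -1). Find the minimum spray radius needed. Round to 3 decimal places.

3.041

Call the three points A, B, C in the order given.
Side lengths²: AB² = 13, AC² = 37, BC² = 10.
Since AC² = 37 ≥ 13 + 10 = 23, the angle opposite AC is not acute, so the smallest enclosing circle has AC as diameter.
Centre = midpoint of AC = (-6.5, -4), r² = 37/4 = 9.25.
r = √(9.25) ≈ 3.041.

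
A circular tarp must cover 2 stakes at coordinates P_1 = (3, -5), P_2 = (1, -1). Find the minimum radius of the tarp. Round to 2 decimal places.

2.24

The smallest circle enclosing two points has them as diameter endpoints.
Centre = midpoint = (2, -3); r² = |P_1P_2|²/4 = 20/4 = 5.
r = √5 ≈ 2.24.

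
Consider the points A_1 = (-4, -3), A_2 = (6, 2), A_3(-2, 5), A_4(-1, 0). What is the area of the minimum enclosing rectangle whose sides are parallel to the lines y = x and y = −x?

82.5

In coordinates u = x + y, v = x − y the rectangle is axis-aligned; the map (x,y)→(u,v) scales areas by 2.
u-values: -7, 8, 3, -1; range = 8 − (-7) = 15.
v-values: -1, 4, -7, -1; range = 4 − (-7) = 11.
Area = (15 × 11) / 2 = 82.5.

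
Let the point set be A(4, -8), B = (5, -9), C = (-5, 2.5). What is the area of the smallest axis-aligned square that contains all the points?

The bounding box has width 10 and height 11.5.
An axis-aligned square enclosing the set must have side ≥ max(width, height).
So the minimum side is max(10, 11.5) = 11.5.
Area = 11.5² = 132.25.

132.25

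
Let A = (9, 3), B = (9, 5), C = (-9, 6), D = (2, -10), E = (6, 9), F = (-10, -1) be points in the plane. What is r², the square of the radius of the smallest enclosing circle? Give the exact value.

The minimum enclosing circle is determined by three boundary points: C, D, E.
Their circumcentre is (-1/14, 5/14) with r² = 10933/98.
The farthest remaining point B is at distance² 10177/98 ≤ 10933/98.

10933/98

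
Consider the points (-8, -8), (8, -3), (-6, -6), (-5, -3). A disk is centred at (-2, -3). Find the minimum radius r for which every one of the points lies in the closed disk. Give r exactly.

10

The required radius is the distance from (-2, -3) to the farthest point.
Squared distances: 61, 100, 25, 9.
Maximum is 100, attained at (8, -3).
r = √100 = 10.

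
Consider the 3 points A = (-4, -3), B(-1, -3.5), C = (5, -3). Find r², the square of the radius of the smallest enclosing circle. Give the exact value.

20.25

Side lengths²: AB² = 9.25, AC² = 81, BC² = 36.25.
Since AC² = 81 ≥ 36.25 + 9.25 = 45.5, the angle opposite AC is not acute, so the smallest enclosing circle has AC as diameter.
Centre = midpoint of AC = (0.5, -3), r² = 81/4 = 20.25.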